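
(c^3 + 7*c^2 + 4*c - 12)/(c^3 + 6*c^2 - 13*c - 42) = (c^2 + 5*c - 6)/(c^2 + 4*c - 21)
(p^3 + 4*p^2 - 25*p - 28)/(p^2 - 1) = (p^2 + 3*p - 28)/(p - 1)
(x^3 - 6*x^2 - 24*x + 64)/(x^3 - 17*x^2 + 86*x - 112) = (x + 4)/(x - 7)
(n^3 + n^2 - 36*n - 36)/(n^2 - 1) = (n^2 - 36)/(n - 1)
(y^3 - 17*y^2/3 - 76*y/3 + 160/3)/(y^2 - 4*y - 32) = y - 5/3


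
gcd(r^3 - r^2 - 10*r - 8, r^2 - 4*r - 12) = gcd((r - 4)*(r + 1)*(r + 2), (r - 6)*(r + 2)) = r + 2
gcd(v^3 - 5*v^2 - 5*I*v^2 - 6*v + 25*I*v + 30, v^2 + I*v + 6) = v - 2*I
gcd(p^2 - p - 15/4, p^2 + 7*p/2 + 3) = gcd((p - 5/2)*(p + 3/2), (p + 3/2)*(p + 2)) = p + 3/2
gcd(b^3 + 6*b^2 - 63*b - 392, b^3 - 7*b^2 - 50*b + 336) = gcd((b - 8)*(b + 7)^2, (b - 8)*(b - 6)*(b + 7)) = b^2 - b - 56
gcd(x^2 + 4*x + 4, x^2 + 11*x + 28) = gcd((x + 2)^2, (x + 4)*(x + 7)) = 1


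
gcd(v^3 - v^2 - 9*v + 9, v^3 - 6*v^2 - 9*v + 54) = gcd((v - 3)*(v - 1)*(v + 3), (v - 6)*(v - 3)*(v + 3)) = v^2 - 9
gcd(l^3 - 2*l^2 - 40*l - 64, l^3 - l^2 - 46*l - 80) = l^2 - 6*l - 16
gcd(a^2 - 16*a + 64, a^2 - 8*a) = a - 8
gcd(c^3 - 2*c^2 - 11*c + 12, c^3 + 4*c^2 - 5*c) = c - 1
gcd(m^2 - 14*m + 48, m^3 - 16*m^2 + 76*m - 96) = m^2 - 14*m + 48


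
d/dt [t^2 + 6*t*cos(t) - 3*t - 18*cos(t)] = -6*t*sin(t) + 2*t + 18*sin(t) + 6*cos(t) - 3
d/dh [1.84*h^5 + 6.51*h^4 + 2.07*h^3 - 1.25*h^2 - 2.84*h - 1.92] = 9.2*h^4 + 26.04*h^3 + 6.21*h^2 - 2.5*h - 2.84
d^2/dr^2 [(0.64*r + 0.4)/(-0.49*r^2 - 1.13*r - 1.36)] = (-(0.64*r + 0.4)*(0.98*r + 1.13)*(1.96*r + 2.26) + (1.8816*r + 1.8384)*(0.49*r^2 + 1.13*r + 1.36))/(0.49*r^2 + 1.13*r + 1.36)^3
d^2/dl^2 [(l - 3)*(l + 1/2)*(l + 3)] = 6*l + 1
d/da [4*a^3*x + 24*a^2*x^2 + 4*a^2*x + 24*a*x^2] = 4*x*(3*a^2 + 12*a*x + 2*a + 6*x)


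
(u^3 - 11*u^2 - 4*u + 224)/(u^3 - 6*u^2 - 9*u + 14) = (u^2 - 4*u - 32)/(u^2 + u - 2)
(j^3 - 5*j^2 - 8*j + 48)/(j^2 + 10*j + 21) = (j^2 - 8*j + 16)/(j + 7)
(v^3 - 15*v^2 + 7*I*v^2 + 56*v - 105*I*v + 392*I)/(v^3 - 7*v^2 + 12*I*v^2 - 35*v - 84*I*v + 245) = (v - 8)/(v + 5*I)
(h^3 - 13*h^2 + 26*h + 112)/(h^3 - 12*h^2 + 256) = (h^2 - 5*h - 14)/(h^2 - 4*h - 32)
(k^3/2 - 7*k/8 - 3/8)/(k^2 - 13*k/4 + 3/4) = (4*k^3 - 7*k - 3)/(2*(4*k^2 - 13*k + 3))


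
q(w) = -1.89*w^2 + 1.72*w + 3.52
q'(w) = 1.72 - 3.78*w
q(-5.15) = -55.47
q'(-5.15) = 21.19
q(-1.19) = -1.20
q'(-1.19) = 6.22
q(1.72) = 0.89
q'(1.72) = -4.78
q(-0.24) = 3.00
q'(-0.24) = 2.63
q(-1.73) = -5.11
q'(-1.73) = 8.26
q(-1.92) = -6.75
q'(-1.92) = 8.98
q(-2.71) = -15.02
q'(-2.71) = 11.96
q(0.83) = 3.65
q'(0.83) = -1.42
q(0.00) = 3.52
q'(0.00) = 1.72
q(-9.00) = -165.05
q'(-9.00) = 35.74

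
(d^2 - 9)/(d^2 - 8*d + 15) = (d + 3)/(d - 5)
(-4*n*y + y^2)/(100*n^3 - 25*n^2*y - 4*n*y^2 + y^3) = y/(-25*n^2 + y^2)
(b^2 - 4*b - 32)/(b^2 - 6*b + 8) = (b^2 - 4*b - 32)/(b^2 - 6*b + 8)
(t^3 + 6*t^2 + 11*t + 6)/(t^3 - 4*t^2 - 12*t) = (t^2 + 4*t + 3)/(t*(t - 6))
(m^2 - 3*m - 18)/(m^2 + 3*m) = (m - 6)/m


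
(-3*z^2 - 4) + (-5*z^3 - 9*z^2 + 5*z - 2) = -5*z^3 - 12*z^2 + 5*z - 6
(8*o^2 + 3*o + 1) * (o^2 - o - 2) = 8*o^4 - 5*o^3 - 18*o^2 - 7*o - 2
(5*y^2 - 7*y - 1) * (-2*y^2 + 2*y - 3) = -10*y^4 + 24*y^3 - 27*y^2 + 19*y + 3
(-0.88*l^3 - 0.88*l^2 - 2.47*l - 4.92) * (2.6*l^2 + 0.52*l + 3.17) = -2.288*l^5 - 2.7456*l^4 - 9.6692*l^3 - 16.866*l^2 - 10.3883*l - 15.5964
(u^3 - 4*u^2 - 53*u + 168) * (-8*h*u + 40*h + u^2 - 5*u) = -8*h*u^4 + 72*h*u^3 + 264*h*u^2 - 3464*h*u + 6720*h + u^5 - 9*u^4 - 33*u^3 + 433*u^2 - 840*u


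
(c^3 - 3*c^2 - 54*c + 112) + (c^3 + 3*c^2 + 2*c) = 2*c^3 - 52*c + 112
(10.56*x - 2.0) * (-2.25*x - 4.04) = -23.76*x^2 - 38.1624*x + 8.08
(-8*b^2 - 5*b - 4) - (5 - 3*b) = -8*b^2 - 2*b - 9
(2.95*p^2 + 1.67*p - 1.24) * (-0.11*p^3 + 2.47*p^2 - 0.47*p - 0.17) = -0.3245*p^5 + 7.1028*p^4 + 2.8748*p^3 - 4.3492*p^2 + 0.2989*p + 0.2108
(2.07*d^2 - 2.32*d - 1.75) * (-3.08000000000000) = -6.3756*d^2 + 7.1456*d + 5.39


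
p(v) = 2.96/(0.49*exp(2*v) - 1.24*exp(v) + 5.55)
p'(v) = 2.96*(-0.98*exp(2*v) + 1.24*exp(v))/(0.49*exp(2*v) - 1.24*exp(v) + 5.55)^2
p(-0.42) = 0.60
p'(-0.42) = 0.05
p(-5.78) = 0.53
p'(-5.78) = 0.00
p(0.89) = 0.54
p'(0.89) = -0.28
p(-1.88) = 0.55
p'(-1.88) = 0.02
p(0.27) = 0.62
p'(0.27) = -0.01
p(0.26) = 0.62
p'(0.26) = -0.01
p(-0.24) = 0.61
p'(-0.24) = 0.05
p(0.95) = 0.53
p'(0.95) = -0.31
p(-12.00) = 0.53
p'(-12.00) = 0.00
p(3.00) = 0.02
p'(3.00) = -0.03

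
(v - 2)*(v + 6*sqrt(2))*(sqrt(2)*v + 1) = sqrt(2)*v^3 - 2*sqrt(2)*v^2 + 13*v^2 - 26*v + 6*sqrt(2)*v - 12*sqrt(2)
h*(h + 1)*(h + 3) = h^3 + 4*h^2 + 3*h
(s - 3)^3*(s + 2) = s^4 - 7*s^3 + 9*s^2 + 27*s - 54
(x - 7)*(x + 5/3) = x^2 - 16*x/3 - 35/3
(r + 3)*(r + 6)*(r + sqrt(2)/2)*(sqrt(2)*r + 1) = sqrt(2)*r^4 + 2*r^3 + 9*sqrt(2)*r^3 + 18*r^2 + 37*sqrt(2)*r^2/2 + 9*sqrt(2)*r/2 + 36*r + 9*sqrt(2)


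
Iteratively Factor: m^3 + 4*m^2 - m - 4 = (m + 4)*(m^2 - 1) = (m + 1)*(m + 4)*(m - 1)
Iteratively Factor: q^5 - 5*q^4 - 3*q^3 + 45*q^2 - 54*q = (q)*(q^4 - 5*q^3 - 3*q^2 + 45*q - 54) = q*(q - 2)*(q^3 - 3*q^2 - 9*q + 27) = q*(q - 3)*(q - 2)*(q^2 - 9) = q*(q - 3)^2*(q - 2)*(q + 3)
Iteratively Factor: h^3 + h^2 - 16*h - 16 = (h + 1)*(h^2 - 16) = (h + 1)*(h + 4)*(h - 4)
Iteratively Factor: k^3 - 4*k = (k)*(k^2 - 4) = k*(k + 2)*(k - 2)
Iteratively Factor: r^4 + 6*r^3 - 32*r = (r + 4)*(r^3 + 2*r^2 - 8*r) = (r + 4)^2*(r^2 - 2*r) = (r - 2)*(r + 4)^2*(r)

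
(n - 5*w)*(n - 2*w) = n^2 - 7*n*w + 10*w^2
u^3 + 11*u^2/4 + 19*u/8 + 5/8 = (u + 1/2)*(u + 1)*(u + 5/4)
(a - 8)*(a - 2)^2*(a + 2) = a^4 - 10*a^3 + 12*a^2 + 40*a - 64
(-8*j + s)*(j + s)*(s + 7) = -8*j^2*s - 56*j^2 - 7*j*s^2 - 49*j*s + s^3 + 7*s^2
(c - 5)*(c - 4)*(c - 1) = c^3 - 10*c^2 + 29*c - 20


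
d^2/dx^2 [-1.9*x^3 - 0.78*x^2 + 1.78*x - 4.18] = -11.4*x - 1.56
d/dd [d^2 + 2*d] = 2*d + 2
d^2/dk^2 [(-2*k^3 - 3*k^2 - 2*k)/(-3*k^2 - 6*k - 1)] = 6*(10*k^3 + 3*k^2 - 4*k - 3)/(27*k^6 + 162*k^5 + 351*k^4 + 324*k^3 + 117*k^2 + 18*k + 1)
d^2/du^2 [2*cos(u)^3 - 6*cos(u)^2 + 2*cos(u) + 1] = -7*cos(u)/2 + 12*cos(2*u) - 9*cos(3*u)/2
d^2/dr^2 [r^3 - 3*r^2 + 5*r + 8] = 6*r - 6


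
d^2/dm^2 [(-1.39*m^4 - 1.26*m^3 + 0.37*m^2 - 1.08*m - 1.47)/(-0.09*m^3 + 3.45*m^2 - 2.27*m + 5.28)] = (-1.77635683940025e-15*m^7 + 33.2974620000001*m^6 - 62.843562*m^5 + 200.66604*m^4 - 289.77045*m^3 + 527.780664*m^2 + 27.838458*m - 33.146634)/(0.000729*m^9 - 0.083835*m^8 + 3.268836*m^7 - 45.420939*m^6 + 92.283948*m^5 - 248.340339*m^4 + 267.326171*m^3 - 370.163376*m^2 + 189.851904*m - 147.197952)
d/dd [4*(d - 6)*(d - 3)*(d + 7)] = 12*d^2 - 16*d - 180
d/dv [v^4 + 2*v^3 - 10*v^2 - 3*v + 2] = 4*v^3 + 6*v^2 - 20*v - 3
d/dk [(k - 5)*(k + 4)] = 2*k - 1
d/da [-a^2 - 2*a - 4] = -2*a - 2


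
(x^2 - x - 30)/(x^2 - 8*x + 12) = (x + 5)/(x - 2)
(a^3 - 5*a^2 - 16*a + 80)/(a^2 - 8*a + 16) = (a^2 - a - 20)/(a - 4)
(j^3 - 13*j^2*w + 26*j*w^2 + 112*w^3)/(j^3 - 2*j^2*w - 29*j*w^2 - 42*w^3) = (j - 8*w)/(j + 3*w)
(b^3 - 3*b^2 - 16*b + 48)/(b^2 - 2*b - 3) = (b^2 - 16)/(b + 1)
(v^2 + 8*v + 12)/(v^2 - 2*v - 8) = (v + 6)/(v - 4)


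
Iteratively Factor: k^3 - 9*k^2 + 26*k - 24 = (k - 4)*(k^2 - 5*k + 6) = (k - 4)*(k - 2)*(k - 3)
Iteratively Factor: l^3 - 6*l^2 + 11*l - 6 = (l - 1)*(l^2 - 5*l + 6) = (l - 3)*(l - 1)*(l - 2)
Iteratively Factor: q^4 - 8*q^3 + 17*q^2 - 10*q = (q)*(q^3 - 8*q^2 + 17*q - 10) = q*(q - 2)*(q^2 - 6*q + 5) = q*(q - 2)*(q - 1)*(q - 5)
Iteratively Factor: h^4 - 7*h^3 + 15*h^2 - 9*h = (h - 1)*(h^3 - 6*h^2 + 9*h) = (h - 3)*(h - 1)*(h^2 - 3*h) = (h - 3)^2*(h - 1)*(h)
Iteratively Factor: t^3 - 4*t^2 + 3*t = (t - 3)*(t^2 - t) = (t - 3)*(t - 1)*(t)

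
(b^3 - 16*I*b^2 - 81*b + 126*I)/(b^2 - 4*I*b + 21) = (b^2 - 9*I*b - 18)/(b + 3*I)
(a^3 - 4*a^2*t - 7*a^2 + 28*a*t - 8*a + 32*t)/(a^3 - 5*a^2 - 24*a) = (a^2 - 4*a*t + a - 4*t)/(a*(a + 3))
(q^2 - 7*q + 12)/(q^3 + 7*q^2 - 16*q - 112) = (q - 3)/(q^2 + 11*q + 28)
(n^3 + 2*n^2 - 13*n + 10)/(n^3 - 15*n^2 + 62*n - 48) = (n^2 + 3*n - 10)/(n^2 - 14*n + 48)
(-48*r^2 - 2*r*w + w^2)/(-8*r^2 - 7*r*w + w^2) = (6*r + w)/(r + w)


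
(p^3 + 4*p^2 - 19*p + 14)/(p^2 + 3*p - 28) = (p^2 - 3*p + 2)/(p - 4)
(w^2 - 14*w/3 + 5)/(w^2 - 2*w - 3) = (w - 5/3)/(w + 1)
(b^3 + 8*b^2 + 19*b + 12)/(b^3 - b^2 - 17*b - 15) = (b + 4)/(b - 5)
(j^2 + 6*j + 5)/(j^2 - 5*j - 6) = (j + 5)/(j - 6)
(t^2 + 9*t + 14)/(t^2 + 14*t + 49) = (t + 2)/(t + 7)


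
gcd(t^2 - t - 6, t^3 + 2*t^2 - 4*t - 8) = t + 2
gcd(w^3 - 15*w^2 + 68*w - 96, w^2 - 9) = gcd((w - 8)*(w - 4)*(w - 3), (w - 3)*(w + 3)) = w - 3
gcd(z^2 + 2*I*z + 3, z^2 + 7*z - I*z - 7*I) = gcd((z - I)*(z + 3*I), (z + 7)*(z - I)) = z - I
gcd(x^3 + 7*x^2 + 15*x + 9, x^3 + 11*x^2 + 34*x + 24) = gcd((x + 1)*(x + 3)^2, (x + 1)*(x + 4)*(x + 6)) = x + 1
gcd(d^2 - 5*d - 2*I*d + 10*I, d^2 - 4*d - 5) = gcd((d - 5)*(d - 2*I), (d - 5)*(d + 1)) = d - 5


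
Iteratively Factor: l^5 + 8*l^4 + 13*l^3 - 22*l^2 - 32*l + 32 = (l + 4)*(l^4 + 4*l^3 - 3*l^2 - 10*l + 8) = (l - 1)*(l + 4)*(l^3 + 5*l^2 + 2*l - 8) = (l - 1)*(l + 2)*(l + 4)*(l^2 + 3*l - 4) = (l - 1)^2*(l + 2)*(l + 4)*(l + 4)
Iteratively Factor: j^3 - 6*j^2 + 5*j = (j - 5)*(j^2 - j) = (j - 5)*(j - 1)*(j)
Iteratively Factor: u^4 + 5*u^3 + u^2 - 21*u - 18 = (u + 3)*(u^3 + 2*u^2 - 5*u - 6) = (u + 1)*(u + 3)*(u^2 + u - 6) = (u - 2)*(u + 1)*(u + 3)*(u + 3)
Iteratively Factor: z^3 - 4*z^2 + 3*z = (z - 1)*(z^2 - 3*z) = (z - 3)*(z - 1)*(z)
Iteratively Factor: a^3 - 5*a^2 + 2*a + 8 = (a + 1)*(a^2 - 6*a + 8) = (a - 2)*(a + 1)*(a - 4)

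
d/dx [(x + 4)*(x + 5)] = 2*x + 9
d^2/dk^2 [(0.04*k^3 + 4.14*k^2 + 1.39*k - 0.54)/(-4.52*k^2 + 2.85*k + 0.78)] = (-1.13686837721616e-13*k^4 - 164.39132*k^3 - 21.914928*k^2 - 71.2872*k + 13.722336)/(92.345408*k^6 - 174.67992*k^5 + 62.333964*k^4 + 37.138635*k^3 - 10.756746*k^2 - 5.20182*k - 0.474552)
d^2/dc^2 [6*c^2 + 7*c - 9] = 12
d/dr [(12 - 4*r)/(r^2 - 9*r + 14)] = 4*(r^2 - 6*r + 13)/(r^4 - 18*r^3 + 109*r^2 - 252*r + 196)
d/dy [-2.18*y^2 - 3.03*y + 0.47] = -4.36*y - 3.03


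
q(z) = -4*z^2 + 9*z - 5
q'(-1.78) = 23.24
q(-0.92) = -16.67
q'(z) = 9 - 8*z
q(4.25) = -39.00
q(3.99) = -32.77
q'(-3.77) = 39.16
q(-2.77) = -60.62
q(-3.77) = -95.78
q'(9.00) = -63.00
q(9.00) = -248.00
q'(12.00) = -87.00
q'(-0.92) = 16.36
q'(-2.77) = 31.16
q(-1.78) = -33.69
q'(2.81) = -13.48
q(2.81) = -11.29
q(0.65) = -0.84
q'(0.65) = 3.80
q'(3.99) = -22.92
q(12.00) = -473.00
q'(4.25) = -25.00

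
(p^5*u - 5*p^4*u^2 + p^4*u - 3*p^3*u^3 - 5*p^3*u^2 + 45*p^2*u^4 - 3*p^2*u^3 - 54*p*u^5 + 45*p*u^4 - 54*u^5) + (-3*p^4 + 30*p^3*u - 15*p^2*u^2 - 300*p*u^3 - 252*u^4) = p^5*u - 5*p^4*u^2 + p^4*u - 3*p^4 - 3*p^3*u^3 - 5*p^3*u^2 + 30*p^3*u + 45*p^2*u^4 - 3*p^2*u^3 - 15*p^2*u^2 - 54*p*u^5 + 45*p*u^4 - 300*p*u^3 - 54*u^5 - 252*u^4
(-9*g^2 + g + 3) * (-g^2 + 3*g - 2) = 9*g^4 - 28*g^3 + 18*g^2 + 7*g - 6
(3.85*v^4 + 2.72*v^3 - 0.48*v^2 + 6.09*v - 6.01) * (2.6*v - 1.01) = 10.01*v^5 + 3.1835*v^4 - 3.9952*v^3 + 16.3188*v^2 - 21.7769*v + 6.0701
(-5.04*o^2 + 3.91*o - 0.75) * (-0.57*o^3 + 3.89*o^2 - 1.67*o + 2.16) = 2.8728*o^5 - 21.8343*o^4 + 24.0542*o^3 - 20.3336*o^2 + 9.6981*o - 1.62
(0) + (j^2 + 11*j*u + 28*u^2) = j^2 + 11*j*u + 28*u^2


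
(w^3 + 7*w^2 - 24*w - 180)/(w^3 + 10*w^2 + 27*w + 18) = (w^2 + w - 30)/(w^2 + 4*w + 3)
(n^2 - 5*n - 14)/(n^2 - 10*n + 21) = (n + 2)/(n - 3)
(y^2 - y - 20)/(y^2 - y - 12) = (-y^2 + y + 20)/(-y^2 + y + 12)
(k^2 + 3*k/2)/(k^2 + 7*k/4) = 2*(2*k + 3)/(4*k + 7)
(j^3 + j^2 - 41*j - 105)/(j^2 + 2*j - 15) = (j^2 - 4*j - 21)/(j - 3)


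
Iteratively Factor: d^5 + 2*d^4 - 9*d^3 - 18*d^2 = (d - 3)*(d^4 + 5*d^3 + 6*d^2) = d*(d - 3)*(d^3 + 5*d^2 + 6*d) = d*(d - 3)*(d + 2)*(d^2 + 3*d) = d*(d - 3)*(d + 2)*(d + 3)*(d)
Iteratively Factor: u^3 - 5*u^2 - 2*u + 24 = (u + 2)*(u^2 - 7*u + 12) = (u - 4)*(u + 2)*(u - 3)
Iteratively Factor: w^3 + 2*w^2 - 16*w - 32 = (w + 2)*(w^2 - 16) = (w + 2)*(w + 4)*(w - 4)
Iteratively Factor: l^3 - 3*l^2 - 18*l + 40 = (l - 5)*(l^2 + 2*l - 8) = (l - 5)*(l - 2)*(l + 4)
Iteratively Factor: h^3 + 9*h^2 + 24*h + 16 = (h + 1)*(h^2 + 8*h + 16) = (h + 1)*(h + 4)*(h + 4)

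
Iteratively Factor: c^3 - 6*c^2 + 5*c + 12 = (c + 1)*(c^2 - 7*c + 12) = (c - 3)*(c + 1)*(c - 4)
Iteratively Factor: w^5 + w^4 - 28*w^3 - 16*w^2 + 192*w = (w - 4)*(w^4 + 5*w^3 - 8*w^2 - 48*w) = (w - 4)*(w + 4)*(w^3 + w^2 - 12*w) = (w - 4)*(w - 3)*(w + 4)*(w^2 + 4*w) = w*(w - 4)*(w - 3)*(w + 4)*(w + 4)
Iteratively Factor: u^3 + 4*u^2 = (u)*(u^2 + 4*u) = u*(u + 4)*(u)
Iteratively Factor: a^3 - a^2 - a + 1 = (a - 1)*(a^2 - 1) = (a - 1)^2*(a + 1)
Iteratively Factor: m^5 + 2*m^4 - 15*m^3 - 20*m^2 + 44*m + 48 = (m + 4)*(m^4 - 2*m^3 - 7*m^2 + 8*m + 12) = (m - 3)*(m + 4)*(m^3 + m^2 - 4*m - 4) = (m - 3)*(m + 2)*(m + 4)*(m^2 - m - 2) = (m - 3)*(m + 1)*(m + 2)*(m + 4)*(m - 2)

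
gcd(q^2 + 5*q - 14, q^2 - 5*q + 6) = q - 2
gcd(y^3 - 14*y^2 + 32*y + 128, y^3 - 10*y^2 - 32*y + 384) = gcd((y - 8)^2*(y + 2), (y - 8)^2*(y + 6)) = y^2 - 16*y + 64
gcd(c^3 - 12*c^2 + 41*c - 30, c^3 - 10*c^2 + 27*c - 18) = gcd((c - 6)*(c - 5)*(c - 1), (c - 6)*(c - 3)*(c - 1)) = c^2 - 7*c + 6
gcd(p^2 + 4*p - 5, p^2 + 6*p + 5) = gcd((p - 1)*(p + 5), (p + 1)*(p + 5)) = p + 5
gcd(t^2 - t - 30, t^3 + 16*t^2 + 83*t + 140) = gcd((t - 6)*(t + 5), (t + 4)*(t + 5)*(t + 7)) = t + 5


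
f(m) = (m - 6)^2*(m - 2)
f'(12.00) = 156.00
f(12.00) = 360.00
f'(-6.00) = 336.00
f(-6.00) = -1152.00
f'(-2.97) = 169.62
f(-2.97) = -399.89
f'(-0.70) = 81.07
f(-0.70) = -121.20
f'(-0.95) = 89.31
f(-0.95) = -142.49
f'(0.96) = 35.88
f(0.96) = -26.42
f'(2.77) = 5.46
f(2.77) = 8.03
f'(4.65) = -5.33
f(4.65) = 4.83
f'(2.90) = 4.03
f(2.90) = 8.65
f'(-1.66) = 114.75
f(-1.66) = -214.75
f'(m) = (m - 6)^2 + (m - 2)*(2*m - 12)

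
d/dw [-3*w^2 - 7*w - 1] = -6*w - 7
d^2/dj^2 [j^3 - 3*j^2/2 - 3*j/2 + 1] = 6*j - 3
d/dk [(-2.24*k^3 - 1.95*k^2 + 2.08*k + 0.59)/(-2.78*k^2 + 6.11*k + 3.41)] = (6.2272*k^4 - 27.3728*k^3 - 29.0473*k^2 - 10.0186*k + 3.4879)/(7.7284*k^4 - 33.9716*k^3 + 18.3725*k^2 + 41.6702*k + 11.6281)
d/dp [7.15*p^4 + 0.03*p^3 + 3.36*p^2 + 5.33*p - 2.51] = 28.6*p^3 + 0.09*p^2 + 6.72*p + 5.33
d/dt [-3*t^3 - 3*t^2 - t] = -9*t^2 - 6*t - 1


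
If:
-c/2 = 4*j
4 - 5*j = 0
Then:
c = -32/5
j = 4/5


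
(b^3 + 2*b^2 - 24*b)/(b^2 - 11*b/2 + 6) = 2*b*(b + 6)/(2*b - 3)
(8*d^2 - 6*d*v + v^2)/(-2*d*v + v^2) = (-4*d + v)/v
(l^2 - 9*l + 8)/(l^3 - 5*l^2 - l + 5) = (l - 8)/(l^2 - 4*l - 5)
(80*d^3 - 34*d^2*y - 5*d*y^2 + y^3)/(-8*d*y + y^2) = -10*d^2/y + 3*d + y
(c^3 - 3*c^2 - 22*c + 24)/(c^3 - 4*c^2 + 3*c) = (c^2 - 2*c - 24)/(c*(c - 3))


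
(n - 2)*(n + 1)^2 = n^3 - 3*n - 2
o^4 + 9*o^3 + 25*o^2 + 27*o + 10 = (o + 1)^2*(o + 2)*(o + 5)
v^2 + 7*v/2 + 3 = (v + 3/2)*(v + 2)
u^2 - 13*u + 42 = (u - 7)*(u - 6)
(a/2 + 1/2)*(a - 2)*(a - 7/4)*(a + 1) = a^4/2 - 7*a^3/8 - 3*a^2/2 + 13*a/8 + 7/4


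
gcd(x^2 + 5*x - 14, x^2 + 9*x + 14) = x + 7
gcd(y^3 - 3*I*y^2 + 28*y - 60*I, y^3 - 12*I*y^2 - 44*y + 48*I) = y^2 - 8*I*y - 12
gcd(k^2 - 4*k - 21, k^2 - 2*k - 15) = k + 3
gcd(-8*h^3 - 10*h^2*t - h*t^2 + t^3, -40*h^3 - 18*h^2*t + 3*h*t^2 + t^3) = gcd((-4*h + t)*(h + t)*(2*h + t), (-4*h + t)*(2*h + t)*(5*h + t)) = -8*h^2 - 2*h*t + t^2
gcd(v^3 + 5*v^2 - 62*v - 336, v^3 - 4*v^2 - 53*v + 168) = v^2 - v - 56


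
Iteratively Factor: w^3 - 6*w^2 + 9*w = (w)*(w^2 - 6*w + 9) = w*(w - 3)*(w - 3)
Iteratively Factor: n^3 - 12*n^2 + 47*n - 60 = (n - 5)*(n^2 - 7*n + 12) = (n - 5)*(n - 3)*(n - 4)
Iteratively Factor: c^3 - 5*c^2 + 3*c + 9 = (c - 3)*(c^2 - 2*c - 3) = (c - 3)^2*(c + 1)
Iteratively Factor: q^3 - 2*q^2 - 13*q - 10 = (q + 2)*(q^2 - 4*q - 5) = (q + 1)*(q + 2)*(q - 5)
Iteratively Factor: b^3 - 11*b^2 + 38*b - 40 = (b - 5)*(b^2 - 6*b + 8) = (b - 5)*(b - 2)*(b - 4)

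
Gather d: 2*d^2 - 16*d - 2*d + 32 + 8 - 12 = 2*d^2 - 18*d + 28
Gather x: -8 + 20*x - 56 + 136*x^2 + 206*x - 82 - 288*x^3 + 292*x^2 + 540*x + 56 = -288*x^3 + 428*x^2 + 766*x - 90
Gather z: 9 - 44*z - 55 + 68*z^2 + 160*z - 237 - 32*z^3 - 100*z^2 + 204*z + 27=-32*z^3 - 32*z^2 + 320*z - 256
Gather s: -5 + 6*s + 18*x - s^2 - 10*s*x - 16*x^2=-s^2 + s*(6 - 10*x) - 16*x^2 + 18*x - 5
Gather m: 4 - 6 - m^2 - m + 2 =-m^2 - m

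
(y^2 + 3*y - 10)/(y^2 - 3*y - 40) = (y - 2)/(y - 8)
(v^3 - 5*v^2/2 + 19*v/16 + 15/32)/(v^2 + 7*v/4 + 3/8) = (8*v^2 - 22*v + 15)/(4*(2*v + 3))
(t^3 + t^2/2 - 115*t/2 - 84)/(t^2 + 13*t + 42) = (t^2 - 13*t/2 - 12)/(t + 6)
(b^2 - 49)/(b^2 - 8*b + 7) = (b + 7)/(b - 1)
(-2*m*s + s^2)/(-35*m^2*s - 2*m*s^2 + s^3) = (2*m - s)/(35*m^2 + 2*m*s - s^2)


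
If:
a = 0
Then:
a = 0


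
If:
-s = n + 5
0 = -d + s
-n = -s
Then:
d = -5/2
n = -5/2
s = -5/2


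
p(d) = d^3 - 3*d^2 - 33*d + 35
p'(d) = 3*d^2 - 6*d - 33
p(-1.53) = 74.89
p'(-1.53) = -16.80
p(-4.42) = 35.90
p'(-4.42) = 52.13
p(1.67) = -23.82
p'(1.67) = -34.65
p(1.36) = -12.91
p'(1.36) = -35.61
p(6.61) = -25.40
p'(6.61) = 58.42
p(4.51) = -83.12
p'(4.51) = 0.96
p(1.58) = -20.68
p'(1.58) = -34.99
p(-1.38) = 72.20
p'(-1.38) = -19.01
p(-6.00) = -91.00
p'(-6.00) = 111.00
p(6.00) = -55.00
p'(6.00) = 39.00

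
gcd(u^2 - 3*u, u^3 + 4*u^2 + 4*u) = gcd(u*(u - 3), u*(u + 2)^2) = u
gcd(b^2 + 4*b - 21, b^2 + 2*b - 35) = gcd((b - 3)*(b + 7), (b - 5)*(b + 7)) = b + 7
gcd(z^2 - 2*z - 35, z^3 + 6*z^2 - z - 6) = 1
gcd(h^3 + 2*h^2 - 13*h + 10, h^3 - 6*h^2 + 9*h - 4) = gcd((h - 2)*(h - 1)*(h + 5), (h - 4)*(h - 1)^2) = h - 1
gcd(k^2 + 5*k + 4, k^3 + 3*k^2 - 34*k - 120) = k + 4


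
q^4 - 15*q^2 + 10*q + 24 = (q - 3)*(q - 2)*(q + 1)*(q + 4)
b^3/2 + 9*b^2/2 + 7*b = b*(b/2 + 1)*(b + 7)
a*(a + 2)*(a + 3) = a^3 + 5*a^2 + 6*a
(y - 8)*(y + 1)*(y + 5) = y^3 - 2*y^2 - 43*y - 40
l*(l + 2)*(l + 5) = l^3 + 7*l^2 + 10*l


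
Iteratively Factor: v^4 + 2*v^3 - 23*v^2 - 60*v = (v - 5)*(v^3 + 7*v^2 + 12*v) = (v - 5)*(v + 4)*(v^2 + 3*v) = v*(v - 5)*(v + 4)*(v + 3)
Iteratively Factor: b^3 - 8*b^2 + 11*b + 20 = (b + 1)*(b^2 - 9*b + 20) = (b - 4)*(b + 1)*(b - 5)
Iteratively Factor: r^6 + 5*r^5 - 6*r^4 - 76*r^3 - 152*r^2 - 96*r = (r + 3)*(r^5 + 2*r^4 - 12*r^3 - 40*r^2 - 32*r) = (r - 4)*(r + 3)*(r^4 + 6*r^3 + 12*r^2 + 8*r) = (r - 4)*(r + 2)*(r + 3)*(r^3 + 4*r^2 + 4*r) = (r - 4)*(r + 2)^2*(r + 3)*(r^2 + 2*r) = r*(r - 4)*(r + 2)^2*(r + 3)*(r + 2)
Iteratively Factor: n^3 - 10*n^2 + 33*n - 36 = (n - 4)*(n^2 - 6*n + 9) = (n - 4)*(n - 3)*(n - 3)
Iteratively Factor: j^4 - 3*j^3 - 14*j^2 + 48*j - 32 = (j - 1)*(j^3 - 2*j^2 - 16*j + 32) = (j - 4)*(j - 1)*(j^2 + 2*j - 8) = (j - 4)*(j - 1)*(j + 4)*(j - 2)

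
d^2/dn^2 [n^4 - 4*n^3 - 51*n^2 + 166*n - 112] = 12*n^2 - 24*n - 102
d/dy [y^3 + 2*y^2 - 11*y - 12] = 3*y^2 + 4*y - 11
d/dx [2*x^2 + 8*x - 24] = 4*x + 8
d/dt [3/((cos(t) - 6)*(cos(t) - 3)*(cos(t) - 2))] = 3*(-3*sin(t)^2 - 22*cos(t) + 39)*sin(t)/((cos(t) - 6)^2*(cos(t) - 3)^2*(cos(t) - 2)^2)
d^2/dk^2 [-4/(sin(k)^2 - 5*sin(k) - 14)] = 4*(4*sin(k)^4 - 15*sin(k)^3 + 75*sin(k)^2 - 40*sin(k) - 78)/((sin(k) - 7)^3*(sin(k) + 2)^3)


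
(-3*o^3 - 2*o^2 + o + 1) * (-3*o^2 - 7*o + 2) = 9*o^5 + 27*o^4 + 5*o^3 - 14*o^2 - 5*o + 2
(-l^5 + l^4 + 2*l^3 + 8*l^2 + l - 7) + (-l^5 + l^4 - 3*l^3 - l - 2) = -2*l^5 + 2*l^4 - l^3 + 8*l^2 - 9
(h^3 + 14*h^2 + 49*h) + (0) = h^3 + 14*h^2 + 49*h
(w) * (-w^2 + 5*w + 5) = -w^3 + 5*w^2 + 5*w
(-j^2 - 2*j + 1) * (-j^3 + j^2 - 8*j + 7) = j^5 + j^4 + 5*j^3 + 10*j^2 - 22*j + 7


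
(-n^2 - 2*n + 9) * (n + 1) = -n^3 - 3*n^2 + 7*n + 9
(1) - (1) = 0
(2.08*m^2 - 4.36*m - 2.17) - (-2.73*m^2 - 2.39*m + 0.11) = 4.81*m^2 - 1.97*m - 2.28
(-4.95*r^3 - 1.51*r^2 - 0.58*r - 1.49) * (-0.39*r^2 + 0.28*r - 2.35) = 1.9305*r^5 - 0.7971*r^4 + 11.4359*r^3 + 3.9672*r^2 + 0.9458*r + 3.5015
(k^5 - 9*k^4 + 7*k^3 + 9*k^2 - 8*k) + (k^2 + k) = k^5 - 9*k^4 + 7*k^3 + 10*k^2 - 7*k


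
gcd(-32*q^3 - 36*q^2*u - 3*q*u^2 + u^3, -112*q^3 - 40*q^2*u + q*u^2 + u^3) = 4*q + u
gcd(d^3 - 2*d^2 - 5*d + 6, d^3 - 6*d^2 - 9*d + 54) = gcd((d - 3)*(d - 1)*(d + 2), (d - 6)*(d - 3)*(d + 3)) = d - 3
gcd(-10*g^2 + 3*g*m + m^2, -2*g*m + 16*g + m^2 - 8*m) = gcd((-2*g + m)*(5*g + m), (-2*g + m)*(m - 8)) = 2*g - m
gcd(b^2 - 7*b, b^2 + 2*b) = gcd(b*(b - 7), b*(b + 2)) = b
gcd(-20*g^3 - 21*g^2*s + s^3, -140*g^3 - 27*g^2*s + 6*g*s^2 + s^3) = -20*g^2 - g*s + s^2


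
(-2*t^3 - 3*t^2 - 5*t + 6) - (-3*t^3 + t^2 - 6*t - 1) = t^3 - 4*t^2 + t + 7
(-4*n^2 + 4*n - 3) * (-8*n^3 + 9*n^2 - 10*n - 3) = 32*n^5 - 68*n^4 + 100*n^3 - 55*n^2 + 18*n + 9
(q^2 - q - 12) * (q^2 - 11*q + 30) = q^4 - 12*q^3 + 29*q^2 + 102*q - 360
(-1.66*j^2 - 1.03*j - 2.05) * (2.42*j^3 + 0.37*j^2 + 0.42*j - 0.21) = -4.0172*j^5 - 3.1068*j^4 - 6.0393*j^3 - 0.8425*j^2 - 0.6447*j + 0.4305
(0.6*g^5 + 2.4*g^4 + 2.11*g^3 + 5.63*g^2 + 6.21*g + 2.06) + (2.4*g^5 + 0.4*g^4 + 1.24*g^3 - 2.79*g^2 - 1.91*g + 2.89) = 3.0*g^5 + 2.8*g^4 + 3.35*g^3 + 2.84*g^2 + 4.3*g + 4.95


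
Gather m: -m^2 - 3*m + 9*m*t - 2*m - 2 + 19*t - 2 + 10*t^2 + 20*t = -m^2 + m*(9*t - 5) + 10*t^2 + 39*t - 4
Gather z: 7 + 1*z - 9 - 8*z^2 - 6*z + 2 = -8*z^2 - 5*z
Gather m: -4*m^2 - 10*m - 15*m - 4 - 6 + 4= -4*m^2 - 25*m - 6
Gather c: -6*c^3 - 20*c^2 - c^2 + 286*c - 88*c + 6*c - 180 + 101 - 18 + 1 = -6*c^3 - 21*c^2 + 204*c - 96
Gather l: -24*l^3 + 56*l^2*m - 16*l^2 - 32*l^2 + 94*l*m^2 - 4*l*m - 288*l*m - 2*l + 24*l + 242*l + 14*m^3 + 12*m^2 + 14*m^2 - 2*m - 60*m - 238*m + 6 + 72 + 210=-24*l^3 + l^2*(56*m - 48) + l*(94*m^2 - 292*m + 264) + 14*m^3 + 26*m^2 - 300*m + 288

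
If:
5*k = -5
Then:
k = -1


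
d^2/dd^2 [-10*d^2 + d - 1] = -20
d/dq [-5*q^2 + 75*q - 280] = 75 - 10*q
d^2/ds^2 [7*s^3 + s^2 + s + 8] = 42*s + 2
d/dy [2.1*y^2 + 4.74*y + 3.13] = 4.2*y + 4.74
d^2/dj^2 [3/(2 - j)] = -6/(j - 2)^3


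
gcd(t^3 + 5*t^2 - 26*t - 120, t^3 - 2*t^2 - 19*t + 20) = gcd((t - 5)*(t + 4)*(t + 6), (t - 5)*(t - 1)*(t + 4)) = t^2 - t - 20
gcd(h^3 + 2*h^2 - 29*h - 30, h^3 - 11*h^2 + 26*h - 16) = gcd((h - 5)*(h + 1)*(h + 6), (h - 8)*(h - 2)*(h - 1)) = 1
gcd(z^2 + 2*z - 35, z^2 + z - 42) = z + 7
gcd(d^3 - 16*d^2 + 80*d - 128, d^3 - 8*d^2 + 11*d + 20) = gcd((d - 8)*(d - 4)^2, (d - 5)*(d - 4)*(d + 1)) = d - 4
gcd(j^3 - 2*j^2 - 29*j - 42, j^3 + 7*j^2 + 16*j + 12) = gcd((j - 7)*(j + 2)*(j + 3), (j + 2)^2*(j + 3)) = j^2 + 5*j + 6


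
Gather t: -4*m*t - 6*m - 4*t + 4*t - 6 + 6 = -4*m*t - 6*m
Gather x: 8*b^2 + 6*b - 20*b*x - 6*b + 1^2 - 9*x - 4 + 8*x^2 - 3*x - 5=8*b^2 + 8*x^2 + x*(-20*b - 12) - 8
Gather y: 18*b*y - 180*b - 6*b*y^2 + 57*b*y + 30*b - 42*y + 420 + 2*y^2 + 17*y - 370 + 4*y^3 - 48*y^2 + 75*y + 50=-150*b + 4*y^3 + y^2*(-6*b - 46) + y*(75*b + 50) + 100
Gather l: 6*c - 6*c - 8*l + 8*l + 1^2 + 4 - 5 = 0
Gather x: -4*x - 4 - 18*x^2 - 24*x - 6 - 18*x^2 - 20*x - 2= -36*x^2 - 48*x - 12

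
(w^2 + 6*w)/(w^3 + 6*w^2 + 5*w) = (w + 6)/(w^2 + 6*w + 5)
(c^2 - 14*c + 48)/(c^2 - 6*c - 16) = (c - 6)/(c + 2)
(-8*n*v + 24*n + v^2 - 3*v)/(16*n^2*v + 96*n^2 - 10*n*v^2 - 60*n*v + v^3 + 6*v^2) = (v - 3)/(-2*n*v - 12*n + v^2 + 6*v)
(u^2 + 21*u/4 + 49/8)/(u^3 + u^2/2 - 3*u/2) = (8*u^2 + 42*u + 49)/(4*u*(2*u^2 + u - 3))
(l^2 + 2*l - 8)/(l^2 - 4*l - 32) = (l - 2)/(l - 8)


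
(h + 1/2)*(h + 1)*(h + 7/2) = h^3 + 5*h^2 + 23*h/4 + 7/4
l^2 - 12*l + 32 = (l - 8)*(l - 4)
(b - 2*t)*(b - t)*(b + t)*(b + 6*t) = b^4 + 4*b^3*t - 13*b^2*t^2 - 4*b*t^3 + 12*t^4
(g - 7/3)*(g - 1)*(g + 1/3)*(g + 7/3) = g^4 - 2*g^3/3 - 52*g^2/9 + 98*g/27 + 49/27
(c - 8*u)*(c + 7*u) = c^2 - c*u - 56*u^2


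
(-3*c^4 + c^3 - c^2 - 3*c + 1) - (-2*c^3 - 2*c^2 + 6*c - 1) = -3*c^4 + 3*c^3 + c^2 - 9*c + 2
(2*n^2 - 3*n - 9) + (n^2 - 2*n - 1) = 3*n^2 - 5*n - 10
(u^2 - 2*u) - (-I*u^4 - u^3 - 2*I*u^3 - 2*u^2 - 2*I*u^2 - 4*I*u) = I*u^4 + u^3 + 2*I*u^3 + 3*u^2 + 2*I*u^2 - 2*u + 4*I*u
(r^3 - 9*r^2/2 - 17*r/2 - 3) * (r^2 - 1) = r^5 - 9*r^4/2 - 19*r^3/2 + 3*r^2/2 + 17*r/2 + 3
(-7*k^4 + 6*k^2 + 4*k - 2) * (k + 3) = -7*k^5 - 21*k^4 + 6*k^3 + 22*k^2 + 10*k - 6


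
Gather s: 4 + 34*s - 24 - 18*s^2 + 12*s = -18*s^2 + 46*s - 20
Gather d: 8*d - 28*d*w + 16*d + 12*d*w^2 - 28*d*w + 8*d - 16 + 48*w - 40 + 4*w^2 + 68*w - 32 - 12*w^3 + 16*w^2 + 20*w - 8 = d*(12*w^2 - 56*w + 32) - 12*w^3 + 20*w^2 + 136*w - 96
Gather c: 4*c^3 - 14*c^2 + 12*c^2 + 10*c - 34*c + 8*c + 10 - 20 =4*c^3 - 2*c^2 - 16*c - 10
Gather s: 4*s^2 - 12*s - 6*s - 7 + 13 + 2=4*s^2 - 18*s + 8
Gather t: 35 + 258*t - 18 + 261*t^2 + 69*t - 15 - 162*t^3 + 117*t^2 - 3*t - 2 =-162*t^3 + 378*t^2 + 324*t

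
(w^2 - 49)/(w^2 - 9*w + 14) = (w + 7)/(w - 2)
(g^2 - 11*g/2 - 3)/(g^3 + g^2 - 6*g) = (g^2 - 11*g/2 - 3)/(g*(g^2 + g - 6))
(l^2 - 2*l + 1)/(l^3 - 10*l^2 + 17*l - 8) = 1/(l - 8)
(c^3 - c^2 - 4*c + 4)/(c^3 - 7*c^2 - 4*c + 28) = (c - 1)/(c - 7)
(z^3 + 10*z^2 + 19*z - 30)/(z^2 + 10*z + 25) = (z^2 + 5*z - 6)/(z + 5)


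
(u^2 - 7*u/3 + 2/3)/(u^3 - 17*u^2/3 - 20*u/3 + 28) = (3*u - 1)/(3*u^2 - 11*u - 42)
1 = 1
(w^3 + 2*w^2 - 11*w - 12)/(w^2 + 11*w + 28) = (w^2 - 2*w - 3)/(w + 7)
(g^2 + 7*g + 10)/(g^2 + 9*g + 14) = (g + 5)/(g + 7)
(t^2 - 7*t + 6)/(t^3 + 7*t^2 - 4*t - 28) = (t^2 - 7*t + 6)/(t^3 + 7*t^2 - 4*t - 28)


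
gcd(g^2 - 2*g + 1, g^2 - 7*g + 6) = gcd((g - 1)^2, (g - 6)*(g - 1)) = g - 1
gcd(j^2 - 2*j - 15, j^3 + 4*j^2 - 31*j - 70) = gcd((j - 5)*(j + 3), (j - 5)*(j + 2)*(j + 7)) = j - 5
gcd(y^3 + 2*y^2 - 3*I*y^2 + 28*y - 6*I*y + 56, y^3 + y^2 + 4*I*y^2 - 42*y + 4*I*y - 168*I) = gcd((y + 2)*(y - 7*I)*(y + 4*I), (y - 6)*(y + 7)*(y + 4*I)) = y + 4*I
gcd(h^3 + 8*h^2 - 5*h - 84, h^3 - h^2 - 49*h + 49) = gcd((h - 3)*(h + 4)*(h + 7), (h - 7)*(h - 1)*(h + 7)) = h + 7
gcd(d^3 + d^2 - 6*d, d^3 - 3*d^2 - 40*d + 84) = d - 2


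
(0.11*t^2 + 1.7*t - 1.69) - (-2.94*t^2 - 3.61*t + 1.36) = 3.05*t^2 + 5.31*t - 3.05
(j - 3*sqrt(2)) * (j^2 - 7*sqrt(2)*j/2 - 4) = j^3 - 13*sqrt(2)*j^2/2 + 17*j + 12*sqrt(2)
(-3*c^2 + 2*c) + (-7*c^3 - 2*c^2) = -7*c^3 - 5*c^2 + 2*c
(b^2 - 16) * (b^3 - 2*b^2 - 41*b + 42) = b^5 - 2*b^4 - 57*b^3 + 74*b^2 + 656*b - 672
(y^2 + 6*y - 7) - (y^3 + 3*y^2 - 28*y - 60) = -y^3 - 2*y^2 + 34*y + 53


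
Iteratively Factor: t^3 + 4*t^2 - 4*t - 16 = (t + 2)*(t^2 + 2*t - 8) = (t - 2)*(t + 2)*(t + 4)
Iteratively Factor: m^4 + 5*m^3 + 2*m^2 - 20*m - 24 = (m + 3)*(m^3 + 2*m^2 - 4*m - 8) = (m + 2)*(m + 3)*(m^2 - 4) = (m + 2)^2*(m + 3)*(m - 2)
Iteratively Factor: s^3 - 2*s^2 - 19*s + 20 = (s - 5)*(s^2 + 3*s - 4) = (s - 5)*(s + 4)*(s - 1)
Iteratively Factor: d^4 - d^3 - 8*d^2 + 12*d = (d - 2)*(d^3 + d^2 - 6*d) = (d - 2)*(d + 3)*(d^2 - 2*d) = (d - 2)^2*(d + 3)*(d)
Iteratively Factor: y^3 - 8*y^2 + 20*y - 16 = (y - 2)*(y^2 - 6*y + 8) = (y - 4)*(y - 2)*(y - 2)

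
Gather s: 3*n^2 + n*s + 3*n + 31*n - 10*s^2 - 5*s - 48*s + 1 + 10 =3*n^2 + 34*n - 10*s^2 + s*(n - 53) + 11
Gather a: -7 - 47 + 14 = -40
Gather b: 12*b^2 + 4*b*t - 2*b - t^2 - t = 12*b^2 + b*(4*t - 2) - t^2 - t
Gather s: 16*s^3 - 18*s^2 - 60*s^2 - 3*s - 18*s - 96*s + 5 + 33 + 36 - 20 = 16*s^3 - 78*s^2 - 117*s + 54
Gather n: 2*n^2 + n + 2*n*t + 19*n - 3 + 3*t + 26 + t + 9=2*n^2 + n*(2*t + 20) + 4*t + 32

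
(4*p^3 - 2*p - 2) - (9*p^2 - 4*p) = 4*p^3 - 9*p^2 + 2*p - 2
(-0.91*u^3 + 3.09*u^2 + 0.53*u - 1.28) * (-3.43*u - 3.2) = 3.1213*u^4 - 7.6867*u^3 - 11.7059*u^2 + 2.6944*u + 4.096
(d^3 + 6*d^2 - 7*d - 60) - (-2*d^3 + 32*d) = 3*d^3 + 6*d^2 - 39*d - 60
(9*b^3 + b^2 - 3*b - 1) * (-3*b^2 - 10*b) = -27*b^5 - 93*b^4 - b^3 + 33*b^2 + 10*b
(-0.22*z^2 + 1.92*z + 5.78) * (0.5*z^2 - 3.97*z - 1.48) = -0.11*z^4 + 1.8334*z^3 - 4.4068*z^2 - 25.7882*z - 8.5544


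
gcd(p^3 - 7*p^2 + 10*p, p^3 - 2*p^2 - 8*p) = p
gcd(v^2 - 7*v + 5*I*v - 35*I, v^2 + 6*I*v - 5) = v + 5*I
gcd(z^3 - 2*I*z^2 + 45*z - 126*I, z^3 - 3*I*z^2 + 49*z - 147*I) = z^2 + 4*I*z + 21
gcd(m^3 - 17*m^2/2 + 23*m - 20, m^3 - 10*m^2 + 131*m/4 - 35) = m^2 - 13*m/2 + 10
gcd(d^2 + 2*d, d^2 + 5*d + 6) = d + 2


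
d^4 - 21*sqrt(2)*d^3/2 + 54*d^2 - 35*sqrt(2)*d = d*(d - 7*sqrt(2))*(d - 5*sqrt(2)/2)*(d - sqrt(2))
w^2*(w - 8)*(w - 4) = w^4 - 12*w^3 + 32*w^2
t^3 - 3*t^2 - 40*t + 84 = (t - 7)*(t - 2)*(t + 6)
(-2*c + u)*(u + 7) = -2*c*u - 14*c + u^2 + 7*u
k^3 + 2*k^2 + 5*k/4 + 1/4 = (k + 1/2)^2*(k + 1)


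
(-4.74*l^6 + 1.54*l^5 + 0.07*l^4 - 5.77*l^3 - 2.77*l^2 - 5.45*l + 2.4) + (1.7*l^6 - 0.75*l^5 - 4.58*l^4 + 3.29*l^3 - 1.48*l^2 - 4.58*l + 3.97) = -3.04*l^6 + 0.79*l^5 - 4.51*l^4 - 2.48*l^3 - 4.25*l^2 - 10.03*l + 6.37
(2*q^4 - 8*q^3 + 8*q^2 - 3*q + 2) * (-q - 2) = -2*q^5 + 4*q^4 + 8*q^3 - 13*q^2 + 4*q - 4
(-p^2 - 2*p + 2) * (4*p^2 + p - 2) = -4*p^4 - 9*p^3 + 8*p^2 + 6*p - 4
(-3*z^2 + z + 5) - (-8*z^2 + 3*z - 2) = 5*z^2 - 2*z + 7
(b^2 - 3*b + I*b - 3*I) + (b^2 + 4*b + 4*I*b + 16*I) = 2*b^2 + b + 5*I*b + 13*I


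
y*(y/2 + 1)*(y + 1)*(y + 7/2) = y^4/2 + 13*y^3/4 + 25*y^2/4 + 7*y/2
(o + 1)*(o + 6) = o^2 + 7*o + 6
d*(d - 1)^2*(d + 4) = d^4 + 2*d^3 - 7*d^2 + 4*d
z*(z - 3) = z^2 - 3*z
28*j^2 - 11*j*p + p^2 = (-7*j + p)*(-4*j + p)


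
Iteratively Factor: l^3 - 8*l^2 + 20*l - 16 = (l - 2)*(l^2 - 6*l + 8) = (l - 4)*(l - 2)*(l - 2)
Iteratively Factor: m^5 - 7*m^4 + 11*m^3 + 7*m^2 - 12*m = (m - 3)*(m^4 - 4*m^3 - m^2 + 4*m) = m*(m - 3)*(m^3 - 4*m^2 - m + 4) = m*(m - 3)*(m - 1)*(m^2 - 3*m - 4) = m*(m - 3)*(m - 1)*(m + 1)*(m - 4)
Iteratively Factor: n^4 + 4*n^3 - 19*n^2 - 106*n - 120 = (n + 2)*(n^3 + 2*n^2 - 23*n - 60) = (n + 2)*(n + 3)*(n^2 - n - 20) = (n + 2)*(n + 3)*(n + 4)*(n - 5)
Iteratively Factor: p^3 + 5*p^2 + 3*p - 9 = (p + 3)*(p^2 + 2*p - 3) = (p + 3)^2*(p - 1)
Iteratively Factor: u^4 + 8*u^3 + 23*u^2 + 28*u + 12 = (u + 2)*(u^3 + 6*u^2 + 11*u + 6) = (u + 1)*(u + 2)*(u^2 + 5*u + 6) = (u + 1)*(u + 2)^2*(u + 3)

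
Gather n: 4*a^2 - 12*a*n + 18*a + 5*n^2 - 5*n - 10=4*a^2 + 18*a + 5*n^2 + n*(-12*a - 5) - 10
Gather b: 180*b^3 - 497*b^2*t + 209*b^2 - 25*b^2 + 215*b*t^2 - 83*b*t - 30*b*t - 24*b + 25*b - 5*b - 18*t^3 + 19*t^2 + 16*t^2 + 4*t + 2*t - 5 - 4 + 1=180*b^3 + b^2*(184 - 497*t) + b*(215*t^2 - 113*t - 4) - 18*t^3 + 35*t^2 + 6*t - 8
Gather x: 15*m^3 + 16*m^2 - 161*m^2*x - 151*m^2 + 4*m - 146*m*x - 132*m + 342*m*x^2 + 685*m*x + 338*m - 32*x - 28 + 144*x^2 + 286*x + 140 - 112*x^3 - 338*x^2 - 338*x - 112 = 15*m^3 - 135*m^2 + 210*m - 112*x^3 + x^2*(342*m - 194) + x*(-161*m^2 + 539*m - 84)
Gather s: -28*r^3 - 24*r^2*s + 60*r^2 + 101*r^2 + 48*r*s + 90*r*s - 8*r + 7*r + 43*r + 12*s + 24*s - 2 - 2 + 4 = -28*r^3 + 161*r^2 + 42*r + s*(-24*r^2 + 138*r + 36)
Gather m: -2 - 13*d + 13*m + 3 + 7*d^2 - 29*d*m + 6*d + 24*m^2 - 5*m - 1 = 7*d^2 - 7*d + 24*m^2 + m*(8 - 29*d)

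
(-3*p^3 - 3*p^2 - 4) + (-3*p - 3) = -3*p^3 - 3*p^2 - 3*p - 7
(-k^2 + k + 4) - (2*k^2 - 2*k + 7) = -3*k^2 + 3*k - 3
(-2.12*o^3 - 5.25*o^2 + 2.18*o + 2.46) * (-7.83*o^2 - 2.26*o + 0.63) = 16.5996*o^5 + 45.8987*o^4 - 6.54*o^3 - 27.4961*o^2 - 4.1862*o + 1.5498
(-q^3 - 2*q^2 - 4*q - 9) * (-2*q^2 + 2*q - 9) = 2*q^5 + 2*q^4 + 13*q^3 + 28*q^2 + 18*q + 81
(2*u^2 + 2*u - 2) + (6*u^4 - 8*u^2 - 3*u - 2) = 6*u^4 - 6*u^2 - u - 4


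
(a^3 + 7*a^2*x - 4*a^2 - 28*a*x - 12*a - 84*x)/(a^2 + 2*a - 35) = (a^3 + 7*a^2*x - 4*a^2 - 28*a*x - 12*a - 84*x)/(a^2 + 2*a - 35)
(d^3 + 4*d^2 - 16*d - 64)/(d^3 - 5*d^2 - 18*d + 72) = (d^2 - 16)/(d^2 - 9*d + 18)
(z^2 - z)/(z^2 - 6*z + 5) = z/(z - 5)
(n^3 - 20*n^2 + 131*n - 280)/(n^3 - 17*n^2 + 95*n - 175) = (n - 8)/(n - 5)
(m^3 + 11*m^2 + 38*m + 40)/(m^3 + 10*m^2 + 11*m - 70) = (m^2 + 6*m + 8)/(m^2 + 5*m - 14)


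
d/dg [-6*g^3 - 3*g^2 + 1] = 6*g*(-3*g - 1)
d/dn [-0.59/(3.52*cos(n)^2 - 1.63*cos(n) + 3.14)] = (0.9617 - 4.1536*cos(n))*sin(n)/(3.52*cos(n)^2 - 1.63*cos(n) + 3.14)^2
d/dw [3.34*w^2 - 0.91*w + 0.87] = 6.68*w - 0.91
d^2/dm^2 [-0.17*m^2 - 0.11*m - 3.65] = -0.340000000000000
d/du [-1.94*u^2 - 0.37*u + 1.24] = -3.88*u - 0.37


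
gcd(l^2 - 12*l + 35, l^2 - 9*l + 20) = l - 5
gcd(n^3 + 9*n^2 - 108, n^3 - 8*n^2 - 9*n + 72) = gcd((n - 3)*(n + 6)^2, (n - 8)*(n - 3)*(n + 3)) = n - 3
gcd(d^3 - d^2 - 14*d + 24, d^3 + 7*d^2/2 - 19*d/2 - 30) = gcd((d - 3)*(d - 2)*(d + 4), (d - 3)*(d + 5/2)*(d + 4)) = d^2 + d - 12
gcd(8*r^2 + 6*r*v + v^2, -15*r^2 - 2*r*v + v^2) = 1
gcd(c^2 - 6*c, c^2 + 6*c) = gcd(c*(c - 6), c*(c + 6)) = c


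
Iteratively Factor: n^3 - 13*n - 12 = (n - 4)*(n^2 + 4*n + 3) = (n - 4)*(n + 3)*(n + 1)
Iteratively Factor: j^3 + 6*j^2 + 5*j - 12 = (j + 3)*(j^2 + 3*j - 4) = (j + 3)*(j + 4)*(j - 1)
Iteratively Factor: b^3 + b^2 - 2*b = (b - 1)*(b^2 + 2*b) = b*(b - 1)*(b + 2)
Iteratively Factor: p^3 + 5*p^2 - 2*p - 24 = (p + 3)*(p^2 + 2*p - 8) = (p - 2)*(p + 3)*(p + 4)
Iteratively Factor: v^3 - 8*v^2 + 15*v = (v - 3)*(v^2 - 5*v) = (v - 5)*(v - 3)*(v)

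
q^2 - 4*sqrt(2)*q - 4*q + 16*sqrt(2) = (q - 4)*(q - 4*sqrt(2))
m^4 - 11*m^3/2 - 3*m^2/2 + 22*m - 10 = (m - 5)*(m - 2)*(m - 1/2)*(m + 2)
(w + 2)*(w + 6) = w^2 + 8*w + 12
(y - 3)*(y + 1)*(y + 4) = y^3 + 2*y^2 - 11*y - 12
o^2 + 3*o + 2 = (o + 1)*(o + 2)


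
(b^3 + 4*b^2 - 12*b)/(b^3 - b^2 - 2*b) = (b + 6)/(b + 1)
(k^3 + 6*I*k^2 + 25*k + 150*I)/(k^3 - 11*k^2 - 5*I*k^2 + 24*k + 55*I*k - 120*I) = (k^2 + 11*I*k - 30)/(k^2 - 11*k + 24)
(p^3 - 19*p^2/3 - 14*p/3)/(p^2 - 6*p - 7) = p*(3*p + 2)/(3*(p + 1))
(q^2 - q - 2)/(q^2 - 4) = (q + 1)/(q + 2)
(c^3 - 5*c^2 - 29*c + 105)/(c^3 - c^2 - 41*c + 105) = (c^2 - 2*c - 35)/(c^2 + 2*c - 35)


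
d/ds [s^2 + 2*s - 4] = 2*s + 2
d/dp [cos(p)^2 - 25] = -sin(2*p)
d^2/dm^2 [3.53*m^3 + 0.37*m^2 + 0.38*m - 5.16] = 21.18*m + 0.74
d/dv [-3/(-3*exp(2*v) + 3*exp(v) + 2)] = (9 - 18*exp(v))*exp(v)/(-3*exp(2*v) + 3*exp(v) + 2)^2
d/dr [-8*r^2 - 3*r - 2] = -16*r - 3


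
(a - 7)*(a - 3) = a^2 - 10*a + 21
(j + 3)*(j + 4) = j^2 + 7*j + 12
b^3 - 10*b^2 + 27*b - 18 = (b - 6)*(b - 3)*(b - 1)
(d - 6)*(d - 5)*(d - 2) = d^3 - 13*d^2 + 52*d - 60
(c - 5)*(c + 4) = c^2 - c - 20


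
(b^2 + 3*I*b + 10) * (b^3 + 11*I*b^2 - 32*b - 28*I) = b^5 + 14*I*b^4 - 55*b^3 - 14*I*b^2 - 236*b - 280*I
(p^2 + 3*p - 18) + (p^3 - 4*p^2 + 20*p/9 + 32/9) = p^3 - 3*p^2 + 47*p/9 - 130/9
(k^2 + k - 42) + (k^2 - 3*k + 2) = 2*k^2 - 2*k - 40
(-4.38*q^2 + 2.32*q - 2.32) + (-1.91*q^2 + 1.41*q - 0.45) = -6.29*q^2 + 3.73*q - 2.77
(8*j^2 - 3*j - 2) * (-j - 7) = -8*j^3 - 53*j^2 + 23*j + 14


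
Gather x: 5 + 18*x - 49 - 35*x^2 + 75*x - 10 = -35*x^2 + 93*x - 54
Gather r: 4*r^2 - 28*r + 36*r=4*r^2 + 8*r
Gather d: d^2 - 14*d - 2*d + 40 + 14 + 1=d^2 - 16*d + 55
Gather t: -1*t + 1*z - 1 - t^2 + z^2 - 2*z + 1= -t^2 - t + z^2 - z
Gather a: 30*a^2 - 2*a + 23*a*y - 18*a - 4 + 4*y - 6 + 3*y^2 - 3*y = 30*a^2 + a*(23*y - 20) + 3*y^2 + y - 10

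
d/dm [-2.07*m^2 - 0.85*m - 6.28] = -4.14*m - 0.85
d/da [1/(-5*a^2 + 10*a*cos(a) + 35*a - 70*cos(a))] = (2*a*sin(a) + 2*a - 14*sin(a) - 2*cos(a) - 7)/(5*(a - 7)^2*(a - 2*cos(a))^2)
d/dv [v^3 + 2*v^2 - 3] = v*(3*v + 4)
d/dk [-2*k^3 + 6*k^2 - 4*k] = -6*k^2 + 12*k - 4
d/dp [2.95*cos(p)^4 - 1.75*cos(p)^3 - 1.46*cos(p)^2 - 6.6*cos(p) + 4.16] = (-11.8*cos(p)^3 + 5.25*cos(p)^2 + 2.92*cos(p) + 6.6)*sin(p)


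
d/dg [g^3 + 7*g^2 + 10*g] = 3*g^2 + 14*g + 10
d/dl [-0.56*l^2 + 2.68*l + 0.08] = 2.68 - 1.12*l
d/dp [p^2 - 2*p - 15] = 2*p - 2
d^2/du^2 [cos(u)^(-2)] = 2*(2 - cos(2*u))/cos(u)^4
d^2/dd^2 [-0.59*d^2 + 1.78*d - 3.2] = -1.18000000000000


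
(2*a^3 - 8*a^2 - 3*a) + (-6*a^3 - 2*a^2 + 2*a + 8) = -4*a^3 - 10*a^2 - a + 8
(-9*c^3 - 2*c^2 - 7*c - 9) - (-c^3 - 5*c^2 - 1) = -8*c^3 + 3*c^2 - 7*c - 8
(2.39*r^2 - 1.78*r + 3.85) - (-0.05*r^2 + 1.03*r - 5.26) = 2.44*r^2 - 2.81*r + 9.11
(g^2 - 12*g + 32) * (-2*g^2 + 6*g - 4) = -2*g^4 + 30*g^3 - 140*g^2 + 240*g - 128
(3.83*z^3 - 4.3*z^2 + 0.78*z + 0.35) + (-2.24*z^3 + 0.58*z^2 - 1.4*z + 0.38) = 1.59*z^3 - 3.72*z^2 - 0.62*z + 0.73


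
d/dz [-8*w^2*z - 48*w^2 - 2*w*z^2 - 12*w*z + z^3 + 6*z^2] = -8*w^2 - 4*w*z - 12*w + 3*z^2 + 12*z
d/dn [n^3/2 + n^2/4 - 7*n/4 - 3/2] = 3*n^2/2 + n/2 - 7/4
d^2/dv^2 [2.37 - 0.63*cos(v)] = 0.63*cos(v)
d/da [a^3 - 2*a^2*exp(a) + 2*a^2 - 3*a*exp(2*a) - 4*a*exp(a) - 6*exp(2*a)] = -2*a^2*exp(a) + 3*a^2 - 6*a*exp(2*a) - 8*a*exp(a) + 4*a - 15*exp(2*a) - 4*exp(a)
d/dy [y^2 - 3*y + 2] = 2*y - 3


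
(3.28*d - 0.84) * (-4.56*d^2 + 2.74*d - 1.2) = -14.9568*d^3 + 12.8176*d^2 - 6.2376*d + 1.008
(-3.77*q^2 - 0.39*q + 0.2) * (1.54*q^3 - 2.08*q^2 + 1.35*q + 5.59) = -5.8058*q^5 + 7.241*q^4 - 3.9703*q^3 - 22.0168*q^2 - 1.9101*q + 1.118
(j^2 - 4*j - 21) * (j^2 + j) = j^4 - 3*j^3 - 25*j^2 - 21*j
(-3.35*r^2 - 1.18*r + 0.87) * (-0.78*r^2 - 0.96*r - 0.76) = 2.613*r^4 + 4.1364*r^3 + 3.0002*r^2 + 0.0616*r - 0.6612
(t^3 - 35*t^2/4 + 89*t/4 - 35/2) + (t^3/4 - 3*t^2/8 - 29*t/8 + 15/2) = 5*t^3/4 - 73*t^2/8 + 149*t/8 - 10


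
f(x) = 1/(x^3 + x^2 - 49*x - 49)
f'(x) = (-3*x^2 - 2*x + 49)/(x^3 + x^2 - 49*x - 49)^2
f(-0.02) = -0.02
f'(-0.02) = 0.02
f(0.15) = -0.02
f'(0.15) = 0.02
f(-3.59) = 0.01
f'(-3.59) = 0.00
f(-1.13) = 0.16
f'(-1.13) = 1.23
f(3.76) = -0.01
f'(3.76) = -0.00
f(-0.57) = -0.05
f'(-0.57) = 0.11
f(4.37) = -0.01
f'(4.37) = -0.00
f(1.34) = -0.01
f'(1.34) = 0.00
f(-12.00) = 0.00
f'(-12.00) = 0.00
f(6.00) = -0.01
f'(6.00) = -0.00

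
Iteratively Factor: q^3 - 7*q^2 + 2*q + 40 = (q + 2)*(q^2 - 9*q + 20) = (q - 5)*(q + 2)*(q - 4)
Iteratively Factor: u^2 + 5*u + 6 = (u + 2)*(u + 3)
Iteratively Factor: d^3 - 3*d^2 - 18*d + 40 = (d - 2)*(d^2 - d - 20) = (d - 5)*(d - 2)*(d + 4)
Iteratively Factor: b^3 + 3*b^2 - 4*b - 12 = (b - 2)*(b^2 + 5*b + 6) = (b - 2)*(b + 2)*(b + 3)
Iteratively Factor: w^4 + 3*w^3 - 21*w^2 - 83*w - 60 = (w + 4)*(w^3 - w^2 - 17*w - 15) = (w - 5)*(w + 4)*(w^2 + 4*w + 3) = (w - 5)*(w + 1)*(w + 4)*(w + 3)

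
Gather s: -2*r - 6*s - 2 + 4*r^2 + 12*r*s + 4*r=4*r^2 + 2*r + s*(12*r - 6) - 2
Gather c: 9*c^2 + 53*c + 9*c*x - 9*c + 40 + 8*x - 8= 9*c^2 + c*(9*x + 44) + 8*x + 32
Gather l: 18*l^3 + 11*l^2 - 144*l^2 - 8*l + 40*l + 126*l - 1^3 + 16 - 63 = 18*l^3 - 133*l^2 + 158*l - 48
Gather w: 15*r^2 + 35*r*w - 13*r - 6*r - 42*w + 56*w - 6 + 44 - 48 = 15*r^2 - 19*r + w*(35*r + 14) - 10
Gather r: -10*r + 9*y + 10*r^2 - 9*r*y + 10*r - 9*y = 10*r^2 - 9*r*y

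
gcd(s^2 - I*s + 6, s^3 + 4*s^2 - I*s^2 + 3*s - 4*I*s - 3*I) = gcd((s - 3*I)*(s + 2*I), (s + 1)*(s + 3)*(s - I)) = 1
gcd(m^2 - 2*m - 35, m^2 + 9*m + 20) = m + 5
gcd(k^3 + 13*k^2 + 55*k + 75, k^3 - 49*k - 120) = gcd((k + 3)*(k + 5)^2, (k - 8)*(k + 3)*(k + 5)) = k^2 + 8*k + 15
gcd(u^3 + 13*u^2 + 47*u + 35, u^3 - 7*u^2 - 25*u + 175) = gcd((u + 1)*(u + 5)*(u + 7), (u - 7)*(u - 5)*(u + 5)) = u + 5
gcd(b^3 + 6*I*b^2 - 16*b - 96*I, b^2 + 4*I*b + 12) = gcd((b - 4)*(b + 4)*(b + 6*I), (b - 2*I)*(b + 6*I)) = b + 6*I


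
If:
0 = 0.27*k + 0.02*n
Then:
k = -0.0740740740740741*n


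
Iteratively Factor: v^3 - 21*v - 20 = (v - 5)*(v^2 + 5*v + 4) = (v - 5)*(v + 4)*(v + 1)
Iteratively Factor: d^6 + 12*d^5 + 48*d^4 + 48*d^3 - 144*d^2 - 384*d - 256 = (d + 2)*(d^5 + 10*d^4 + 28*d^3 - 8*d^2 - 128*d - 128) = (d + 2)^2*(d^4 + 8*d^3 + 12*d^2 - 32*d - 64) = (d - 2)*(d + 2)^2*(d^3 + 10*d^2 + 32*d + 32) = (d - 2)*(d + 2)^2*(d + 4)*(d^2 + 6*d + 8) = (d - 2)*(d + 2)^3*(d + 4)*(d + 4)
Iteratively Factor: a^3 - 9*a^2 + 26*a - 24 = (a - 3)*(a^2 - 6*a + 8) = (a - 4)*(a - 3)*(a - 2)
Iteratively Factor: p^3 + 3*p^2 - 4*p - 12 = (p + 3)*(p^2 - 4) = (p + 2)*(p + 3)*(p - 2)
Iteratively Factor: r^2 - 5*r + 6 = (r - 3)*(r - 2)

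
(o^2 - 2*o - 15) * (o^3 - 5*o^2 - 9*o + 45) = o^5 - 7*o^4 - 14*o^3 + 138*o^2 + 45*o - 675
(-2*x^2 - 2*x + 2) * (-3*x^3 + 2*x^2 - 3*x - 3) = 6*x^5 + 2*x^4 - 4*x^3 + 16*x^2 - 6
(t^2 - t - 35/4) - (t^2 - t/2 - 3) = -t/2 - 23/4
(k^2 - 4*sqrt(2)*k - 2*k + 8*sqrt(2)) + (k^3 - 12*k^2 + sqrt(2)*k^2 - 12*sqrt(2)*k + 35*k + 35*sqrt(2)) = k^3 - 11*k^2 + sqrt(2)*k^2 - 16*sqrt(2)*k + 33*k + 43*sqrt(2)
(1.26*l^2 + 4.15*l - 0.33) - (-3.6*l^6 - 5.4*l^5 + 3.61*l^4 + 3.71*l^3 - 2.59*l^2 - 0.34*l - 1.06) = 3.6*l^6 + 5.4*l^5 - 3.61*l^4 - 3.71*l^3 + 3.85*l^2 + 4.49*l + 0.73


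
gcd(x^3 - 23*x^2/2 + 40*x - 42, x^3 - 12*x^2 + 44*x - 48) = x^2 - 8*x + 12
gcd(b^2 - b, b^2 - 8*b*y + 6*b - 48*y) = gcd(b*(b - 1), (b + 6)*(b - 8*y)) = 1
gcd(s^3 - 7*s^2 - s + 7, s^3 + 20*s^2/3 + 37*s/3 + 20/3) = s + 1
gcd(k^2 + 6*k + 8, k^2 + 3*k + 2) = k + 2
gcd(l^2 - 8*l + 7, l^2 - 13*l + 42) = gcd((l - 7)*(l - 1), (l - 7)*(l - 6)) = l - 7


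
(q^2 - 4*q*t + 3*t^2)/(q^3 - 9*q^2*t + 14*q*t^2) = (q^2 - 4*q*t + 3*t^2)/(q*(q^2 - 9*q*t + 14*t^2))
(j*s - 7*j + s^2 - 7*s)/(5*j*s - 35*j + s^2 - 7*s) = (j + s)/(5*j + s)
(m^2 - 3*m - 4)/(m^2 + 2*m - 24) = (m + 1)/(m + 6)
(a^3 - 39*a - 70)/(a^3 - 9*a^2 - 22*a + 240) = (a^2 - 5*a - 14)/(a^2 - 14*a + 48)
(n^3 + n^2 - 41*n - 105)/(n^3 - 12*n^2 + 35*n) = (n^2 + 8*n + 15)/(n*(n - 5))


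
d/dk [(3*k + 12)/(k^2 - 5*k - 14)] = 3*(-k^2 - 8*k + 6)/(k^4 - 10*k^3 - 3*k^2 + 140*k + 196)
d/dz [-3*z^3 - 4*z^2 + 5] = z*(-9*z - 8)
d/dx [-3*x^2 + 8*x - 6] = 8 - 6*x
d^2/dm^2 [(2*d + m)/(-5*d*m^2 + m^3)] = 2*(-150*d^3 + 55*d^2*m + 3*d*m^2 - 3*m^3)/(m^4*(125*d^3 - 75*d^2*m + 15*d*m^2 - m^3))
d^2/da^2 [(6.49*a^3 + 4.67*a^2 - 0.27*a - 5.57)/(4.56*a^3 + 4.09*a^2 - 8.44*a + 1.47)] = (9.09494701772928e-13*a^7 - 47.8699679999991*a^6 + 1464.974784*a^5 - 863.714159999998*a^4 - 961.209156000001*a^3 + 97.2953159999997*a^2 + 1471.551348*a - 713.082148)/(94.818816*a^9 + 255.137472*a^8 - 297.653544*a^7 - 784.338551*a^6 + 715.416684*a^5 + 608.357145*a^4 - 876.113344*a^3 + 340.654419*a^2 - 54.713988*a + 3.176523)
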